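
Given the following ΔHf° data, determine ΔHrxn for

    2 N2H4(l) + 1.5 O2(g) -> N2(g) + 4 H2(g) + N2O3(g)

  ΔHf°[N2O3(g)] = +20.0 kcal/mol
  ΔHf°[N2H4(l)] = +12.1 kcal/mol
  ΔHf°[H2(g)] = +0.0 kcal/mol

ΔH°rxn = Σ nΔHf°(products) − Σ nΔHf°(reactants).
Products: 1·(+0.0) + 4·(+0.0) + 1·(+20.0) = +20.0
Reactants: 2·(+12.1) + 3/2·(+0.0) = +24.2
ΔHrxn = (+20.0) − (+24.2) = -4.2 kcal/mol

ΔHrxn = -4.2 kcal/mol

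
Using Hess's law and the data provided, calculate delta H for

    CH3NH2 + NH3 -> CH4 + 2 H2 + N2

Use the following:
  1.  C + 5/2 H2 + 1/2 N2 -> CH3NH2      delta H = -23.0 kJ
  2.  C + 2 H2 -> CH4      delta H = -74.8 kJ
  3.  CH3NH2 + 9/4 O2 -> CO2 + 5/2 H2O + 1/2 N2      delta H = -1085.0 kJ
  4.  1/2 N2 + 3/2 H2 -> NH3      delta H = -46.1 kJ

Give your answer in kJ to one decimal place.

eq. 1 reversed: +23.0 kJ
eq. 2 as written (CH4 already on the product side): -74.8 kJ
eq. 3: not needed (H2O appears nowhere else).
eq. 4 reversed (reverse to put NH3 on the reactant side): +46.1 kJ
Combining the equations, delta H = (-1)·(-23.0) + (1)·(-74.8) + (-1)·(-46.1) = -5.7 kJ

delta H = -5.7 kJ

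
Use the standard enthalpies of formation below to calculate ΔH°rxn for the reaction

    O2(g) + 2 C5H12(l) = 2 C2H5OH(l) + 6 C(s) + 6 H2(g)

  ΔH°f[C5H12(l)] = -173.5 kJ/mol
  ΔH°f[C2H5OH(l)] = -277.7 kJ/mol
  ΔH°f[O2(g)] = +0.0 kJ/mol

ΔH°rxn = -208.4 kJ/mol

ΔH°rxn = Σ nΔHf°(products) − Σ nΔHf°(reactants).
Products: 2·(-277.7) + 6·(+0.0) + 6·(+0.0) = -555.4
Reactants: 1·(+0.0) + 2·(-173.5) = -347.0
ΔH°rxn = (-555.4) − (-347.0) = -208.4 kJ/mol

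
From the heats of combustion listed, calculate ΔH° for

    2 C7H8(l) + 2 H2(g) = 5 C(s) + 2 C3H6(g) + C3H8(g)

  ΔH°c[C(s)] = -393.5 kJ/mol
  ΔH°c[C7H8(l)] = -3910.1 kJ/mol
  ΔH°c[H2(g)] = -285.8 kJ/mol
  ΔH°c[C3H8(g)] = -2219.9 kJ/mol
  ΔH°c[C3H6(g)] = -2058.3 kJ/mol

Using ΔH = Σ nΔHc°(reactants) − Σ nΔHc°(products):
= [2·(-3910.1) + 2·(-285.8)] − [5·(-393.5) + 2·(-2058.3) + 1·(-2219.9)]
= -87.8 kJ/mol

ΔH° = -87.8 kJ/mol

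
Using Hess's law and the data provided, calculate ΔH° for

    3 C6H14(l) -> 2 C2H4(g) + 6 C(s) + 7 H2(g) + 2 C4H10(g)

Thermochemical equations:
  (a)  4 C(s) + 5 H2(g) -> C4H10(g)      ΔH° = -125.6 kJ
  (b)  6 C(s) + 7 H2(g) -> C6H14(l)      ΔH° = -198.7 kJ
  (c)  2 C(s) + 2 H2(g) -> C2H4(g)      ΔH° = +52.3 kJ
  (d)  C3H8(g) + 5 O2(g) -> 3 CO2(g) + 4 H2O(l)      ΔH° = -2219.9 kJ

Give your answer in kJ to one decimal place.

ΔH° = 449.5 kJ

(a) × 2: (2)·(-125.6) = -251.2 kJ
(b) reversed and × 3: (-3)·(-198.7) = +596.1 kJ
(c) × 2: (2)·(+52.3) = +104.6 kJ
(d): not needed.
By Hess's law, ΔH° = (2)·(-125.6) + (-3)·(-198.7) + (2)·(+52.3) = 449.5 kJ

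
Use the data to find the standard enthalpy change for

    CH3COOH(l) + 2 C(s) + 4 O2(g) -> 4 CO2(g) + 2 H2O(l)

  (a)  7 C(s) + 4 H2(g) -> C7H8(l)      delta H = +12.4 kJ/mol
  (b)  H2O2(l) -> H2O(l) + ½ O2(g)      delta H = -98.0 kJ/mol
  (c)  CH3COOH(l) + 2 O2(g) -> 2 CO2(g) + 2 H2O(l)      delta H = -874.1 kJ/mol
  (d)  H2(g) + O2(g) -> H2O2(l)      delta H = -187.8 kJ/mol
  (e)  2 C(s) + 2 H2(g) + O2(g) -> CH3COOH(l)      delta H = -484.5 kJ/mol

delta H = -1661.1 kJ/mol

(a): not needed.
(b) reversed and × 2: (-2)·(-98.0) = +196.0 kJ/mol
(c) × 2: (2)·(-874.1) = -1748.2 kJ/mol
(d) reversed and × 2: (-2)·(-187.8) = +375.6 kJ/mol
(e) as written: -484.5 kJ/mol
Combining the equations, delta H = (-2)·(-98.0) + (2)·(-874.1) + (-2)·(-187.8) + (1)·(-484.5) = -1661.1 kJ/mol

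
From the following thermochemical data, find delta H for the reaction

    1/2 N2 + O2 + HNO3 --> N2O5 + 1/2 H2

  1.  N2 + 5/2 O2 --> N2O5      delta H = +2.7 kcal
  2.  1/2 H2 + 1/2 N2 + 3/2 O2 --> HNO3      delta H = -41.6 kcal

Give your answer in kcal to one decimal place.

delta H = 44.3 kcal

eq. 1 as written (N2O5 already on the product side): +2.7 kcal
eq. 2 reversed (reverse to put HNO3 on the reactant side): +41.6 kcal
Summing the manipulated equations, delta H = (+2.7) + (+41.6) = 44.3 kcal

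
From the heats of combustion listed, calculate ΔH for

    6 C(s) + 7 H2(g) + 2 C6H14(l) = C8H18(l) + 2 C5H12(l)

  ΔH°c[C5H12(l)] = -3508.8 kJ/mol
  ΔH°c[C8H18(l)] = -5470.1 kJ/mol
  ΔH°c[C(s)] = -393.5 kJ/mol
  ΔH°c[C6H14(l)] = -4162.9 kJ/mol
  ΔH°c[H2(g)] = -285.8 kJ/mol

ΔH = -199.7 kJ/mol

Using ΔH = Σ nΔHc°(reactants) − Σ nΔHc°(products):
= [6·(-393.5) + 7·(-285.8) + 2·(-4162.9)] − [1·(-5470.1) + 2·(-3508.8)]
= -199.7 kJ/mol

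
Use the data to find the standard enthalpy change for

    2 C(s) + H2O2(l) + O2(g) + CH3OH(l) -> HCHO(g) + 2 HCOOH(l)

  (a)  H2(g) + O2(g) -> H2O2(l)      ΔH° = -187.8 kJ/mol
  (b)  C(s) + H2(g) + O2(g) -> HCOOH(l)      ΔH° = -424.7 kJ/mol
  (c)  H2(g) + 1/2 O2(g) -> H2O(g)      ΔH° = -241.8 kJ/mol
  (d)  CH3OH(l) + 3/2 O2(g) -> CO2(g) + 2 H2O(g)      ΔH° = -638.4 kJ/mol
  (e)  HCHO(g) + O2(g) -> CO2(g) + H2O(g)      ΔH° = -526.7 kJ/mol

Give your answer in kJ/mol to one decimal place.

ΔH° = -531.5 kJ/mol

(a) reversed: +187.8 kJ/mol
(b) × 2: (2)·(-424.7) = -849.4 kJ/mol
(c) reversed: +241.8 kJ/mol
(d) as written: -638.4 kJ/mol
(e) reversed: +526.7 kJ/mol
ΔH° = (-1)·(-187.8) + (2)·(-424.7) + (-1)·(-241.8) + (1)·(-638.4) + (-1)·(-526.7) = -531.5 kJ/mol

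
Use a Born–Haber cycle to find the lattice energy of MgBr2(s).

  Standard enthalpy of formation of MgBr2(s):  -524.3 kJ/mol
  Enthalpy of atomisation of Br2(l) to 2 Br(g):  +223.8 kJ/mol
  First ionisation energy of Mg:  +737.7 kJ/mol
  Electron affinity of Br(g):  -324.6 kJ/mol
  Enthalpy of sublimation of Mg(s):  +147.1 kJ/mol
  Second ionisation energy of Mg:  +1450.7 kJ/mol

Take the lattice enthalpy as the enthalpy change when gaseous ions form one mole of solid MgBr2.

ΔHf° = 1·ΔHsub + 1·(ΣIE) + 1·D(Br2) + 2·EA + U
-524.3 = 1·(+147.1) + 1·(+2188.4) + 1·(+223.8) + 2·(-324.6) + U
U = -524.3 − (+1910.1) = -2434.4 kJ/mol

U = -2434.4 kJ/mol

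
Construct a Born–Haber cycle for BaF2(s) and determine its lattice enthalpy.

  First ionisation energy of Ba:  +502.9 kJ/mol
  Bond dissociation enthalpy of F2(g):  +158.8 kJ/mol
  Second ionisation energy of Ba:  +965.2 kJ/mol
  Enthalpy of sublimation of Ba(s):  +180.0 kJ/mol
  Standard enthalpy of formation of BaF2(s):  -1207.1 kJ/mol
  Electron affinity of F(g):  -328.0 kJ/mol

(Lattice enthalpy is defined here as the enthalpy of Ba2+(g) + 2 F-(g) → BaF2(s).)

ΔHf° = 1·ΔHsub + 1·(ΣIE) + 1·D(F2) + 2·EA + U
-1207.1 = 1·(+180.0) + 1·(+1468.1) + 1·(+158.8) + 2·(-328.0) + U
U = -1207.1 − (+1150.9) = -2358.0 kJ/mol

U = -2358.0 kJ/mol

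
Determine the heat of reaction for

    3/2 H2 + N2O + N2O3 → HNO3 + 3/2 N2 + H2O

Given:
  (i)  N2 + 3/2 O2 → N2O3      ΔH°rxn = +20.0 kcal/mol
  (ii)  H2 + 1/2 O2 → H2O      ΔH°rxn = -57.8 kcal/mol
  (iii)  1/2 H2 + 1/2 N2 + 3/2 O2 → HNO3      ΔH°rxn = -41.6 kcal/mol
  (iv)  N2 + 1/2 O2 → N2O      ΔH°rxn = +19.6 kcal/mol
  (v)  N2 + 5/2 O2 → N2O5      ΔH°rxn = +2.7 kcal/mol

ΔH°rxn = -139.0 kcal/mol

(i) reversed (N2O3 must end up as a reactant): -20.0 kcal/mol
(ii) as written (H2O already on the product side): -57.8 kcal/mol
(iii) as written (HNO3 already on the product side): -41.6 kcal/mol
(iv) reversed (N2O must end up as a reactant): -19.6 kcal/mol
(v): not needed (N2O5 appears nowhere else).
Since enthalpy is a state function, ΔH°rxn = (-20.0) + (-57.8) + (-41.6) + (-19.6) = -139.0 kcal/mol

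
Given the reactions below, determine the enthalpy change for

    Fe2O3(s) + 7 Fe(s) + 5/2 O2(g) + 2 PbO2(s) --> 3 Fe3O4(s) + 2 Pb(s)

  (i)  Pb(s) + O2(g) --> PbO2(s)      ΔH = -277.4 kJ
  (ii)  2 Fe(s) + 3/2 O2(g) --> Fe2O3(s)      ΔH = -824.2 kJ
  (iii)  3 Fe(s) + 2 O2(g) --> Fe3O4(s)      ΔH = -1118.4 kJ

ΔH = -1976.2 kJ

(i) reversed and × 2 (PbO2(s) must end up as a reactant; scale by 2 for the 2 PbO2(s)): (-2)·(-277.4) = +554.8 kJ
(ii) reversed (Fe2O3(s) must end up as a reactant): +824.2 kJ
(iii) × 3 (scale by 3 for the 3 Fe3O4(s)): (3)·(-1118.4) = -3355.2 kJ
Combining the equations, ΔH = (+554.8) + (+824.2) + (-3355.2) = -1976.2 kJ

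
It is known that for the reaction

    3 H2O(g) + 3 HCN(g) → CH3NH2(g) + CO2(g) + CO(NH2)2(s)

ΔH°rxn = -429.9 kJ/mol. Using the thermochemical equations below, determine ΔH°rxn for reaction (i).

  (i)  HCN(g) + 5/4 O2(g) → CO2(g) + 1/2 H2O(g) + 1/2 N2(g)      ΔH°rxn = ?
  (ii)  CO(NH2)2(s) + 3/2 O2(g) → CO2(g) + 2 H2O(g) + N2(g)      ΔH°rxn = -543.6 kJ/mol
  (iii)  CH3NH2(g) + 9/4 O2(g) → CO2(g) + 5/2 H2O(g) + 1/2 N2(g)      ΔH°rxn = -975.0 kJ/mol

(i) × 3 (scale by 3 for the 3 HCN(g)): contributes 3·x
(ii) reversed (reverse to put CO(NH2)2(s) on the product side): +543.6 kJ/mol
(iii) reversed (CH3NH2(g) must end up as a product): +975.0 kJ/mol
-429.9 = (+543.6) + (+975.0) + 3·x
x = (-429.9 − (+1518.6)) / (3) = -649.5 kJ/mol

ΔH°rxn = -649.5 kJ/mol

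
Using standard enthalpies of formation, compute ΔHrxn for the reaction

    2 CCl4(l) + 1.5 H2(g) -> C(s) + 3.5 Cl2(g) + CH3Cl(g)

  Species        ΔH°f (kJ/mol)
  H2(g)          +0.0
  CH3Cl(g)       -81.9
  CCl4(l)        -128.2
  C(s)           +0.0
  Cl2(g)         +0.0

Products: 1·(+0.0) + 7/2·(+0.0) + 1·(-81.9) = -81.9
Reactants: 2·(-128.2) + 3/2·(+0.0) = -256.4
ΔHrxn = (-81.9) − (-256.4) = 174.5 kJ/mol

ΔHrxn = 174.5 kJ/mol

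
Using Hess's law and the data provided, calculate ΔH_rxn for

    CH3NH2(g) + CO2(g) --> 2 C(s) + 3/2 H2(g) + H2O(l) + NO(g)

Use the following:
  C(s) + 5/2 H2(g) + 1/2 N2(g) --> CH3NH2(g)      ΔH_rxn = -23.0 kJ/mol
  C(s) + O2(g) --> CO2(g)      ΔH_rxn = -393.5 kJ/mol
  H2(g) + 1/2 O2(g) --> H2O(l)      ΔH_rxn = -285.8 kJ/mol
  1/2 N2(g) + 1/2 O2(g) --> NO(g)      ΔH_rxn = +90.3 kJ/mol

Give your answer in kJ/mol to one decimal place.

ΔH_rxn = 221.0 kJ/mol

equation 1 reversed (CH3NH2(g) must end up as a reactant): +23.0 kJ/mol
equation 2 reversed (CO2(g) must end up as a reactant): +393.5 kJ/mol
equation 3 as written (H2O(l) already on the product side): -285.8 kJ/mol
equation 4 as written (NO(g) already on the product side): +90.3 kJ/mol
Summing the manipulated equations, ΔH_rxn = (-1)·(-23.0) + (-1)·(-393.5) + (1)·(-285.8) + (1)·(+90.3) = 221.0 kJ/mol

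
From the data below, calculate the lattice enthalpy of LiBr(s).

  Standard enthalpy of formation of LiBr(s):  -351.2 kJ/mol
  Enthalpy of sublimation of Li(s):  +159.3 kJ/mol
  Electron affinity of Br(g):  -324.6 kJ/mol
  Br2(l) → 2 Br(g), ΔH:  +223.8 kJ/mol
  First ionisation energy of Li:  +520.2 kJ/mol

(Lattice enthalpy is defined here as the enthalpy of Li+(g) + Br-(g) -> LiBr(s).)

ΔHf° = 1·ΔHsub + 1·(ΣIE) + 1/2·D(Br2) + 1·EA + U
-351.2 = 1·(+159.3) + 1·(+520.2) + 1/2·(+223.8) + 1·(-324.6) + U
U = -351.2 − (+466.8) = -818.0 kJ/mol

U = -818.0 kJ/mol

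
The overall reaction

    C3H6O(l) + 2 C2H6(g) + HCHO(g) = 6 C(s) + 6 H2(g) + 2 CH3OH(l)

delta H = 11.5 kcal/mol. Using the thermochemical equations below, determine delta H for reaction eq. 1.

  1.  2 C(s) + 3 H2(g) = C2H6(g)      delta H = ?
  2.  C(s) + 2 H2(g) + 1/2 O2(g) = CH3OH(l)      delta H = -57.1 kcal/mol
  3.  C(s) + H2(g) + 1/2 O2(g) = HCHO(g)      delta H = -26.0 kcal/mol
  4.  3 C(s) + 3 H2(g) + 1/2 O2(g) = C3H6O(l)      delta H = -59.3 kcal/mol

delta H = -20.2 kcal/mol

eq. 1 reversed and × 2: contributes −2·x
eq. 2 × 2: (2)·(-57.1) = -114.2 kcal/mol
eq. 3 reversed: +26.0 kcal/mol
eq. 4 reversed: +59.3 kcal/mol
+11.5 = (-114.2) + (+26.0) + (+59.3) − 2·x
x = (+11.5 − (-28.9)) / (-2) = -20.2 kcal/mol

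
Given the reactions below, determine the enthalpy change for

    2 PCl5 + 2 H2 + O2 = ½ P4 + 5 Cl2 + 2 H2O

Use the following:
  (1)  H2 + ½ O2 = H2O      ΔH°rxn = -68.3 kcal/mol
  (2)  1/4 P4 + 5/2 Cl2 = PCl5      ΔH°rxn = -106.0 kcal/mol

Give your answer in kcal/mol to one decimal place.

(1) × 2: (2)·(-68.3) = -136.6 kcal/mol
(2) reversed and × 2: (-2)·(-106.0) = +212.0 kcal/mol
Since enthalpy is a state function, ΔH°rxn = (-136.6) + (+212.0) = 75.4 kcal/mol

ΔH°rxn = 75.4 kcal/mol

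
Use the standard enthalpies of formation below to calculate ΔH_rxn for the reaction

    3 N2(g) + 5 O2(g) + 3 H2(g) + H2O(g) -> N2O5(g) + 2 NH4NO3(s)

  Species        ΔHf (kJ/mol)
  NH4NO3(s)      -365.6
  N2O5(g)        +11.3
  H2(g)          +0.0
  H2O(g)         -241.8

Products: 1·(+11.3) + 2·(-365.6) = -719.9
Reactants: 3·(+0.0) + 5·(+0.0) + 3·(+0.0) + 1·(-241.8) = -241.8
ΔH_rxn = (-719.9) − (-241.8) = -478.1 kJ/mol

ΔH_rxn = -478.1 kJ/mol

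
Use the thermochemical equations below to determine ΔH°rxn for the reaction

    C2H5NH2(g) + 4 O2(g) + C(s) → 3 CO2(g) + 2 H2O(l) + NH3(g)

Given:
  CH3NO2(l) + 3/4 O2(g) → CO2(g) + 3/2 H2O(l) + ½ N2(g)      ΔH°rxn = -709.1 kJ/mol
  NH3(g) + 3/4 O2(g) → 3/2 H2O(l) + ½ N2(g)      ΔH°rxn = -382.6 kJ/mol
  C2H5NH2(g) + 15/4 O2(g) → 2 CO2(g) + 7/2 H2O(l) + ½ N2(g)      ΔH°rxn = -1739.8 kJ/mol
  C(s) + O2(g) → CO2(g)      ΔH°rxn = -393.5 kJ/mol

equation 1: not needed.
equation 2 reversed: +382.6 kJ/mol
equation 3 as written: -1739.8 kJ/mol
equation 4 as written: -393.5 kJ/mol
Summing the manipulated equations, ΔH°rxn = (+382.6) + (-1739.8) + (-393.5) = -1750.7 kJ/mol

ΔH°rxn = -1750.7 kJ/mol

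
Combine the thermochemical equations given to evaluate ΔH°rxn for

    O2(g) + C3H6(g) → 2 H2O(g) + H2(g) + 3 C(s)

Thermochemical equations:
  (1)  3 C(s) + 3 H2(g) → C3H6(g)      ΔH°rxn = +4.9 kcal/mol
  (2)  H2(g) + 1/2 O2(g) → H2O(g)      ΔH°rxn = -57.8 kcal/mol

ΔH°rxn = -120.5 kcal/mol

(1) reversed (C3H6(g) must end up as a reactant): -4.9 kcal/mol
(2) × 2 (scale by 2 for the 2 H2O(g)): (2)·(-57.8) = -115.6 kcal/mol
Since enthalpy is a state function, ΔH°rxn = (-4.9) + (-115.6) = -120.5 kcal/mol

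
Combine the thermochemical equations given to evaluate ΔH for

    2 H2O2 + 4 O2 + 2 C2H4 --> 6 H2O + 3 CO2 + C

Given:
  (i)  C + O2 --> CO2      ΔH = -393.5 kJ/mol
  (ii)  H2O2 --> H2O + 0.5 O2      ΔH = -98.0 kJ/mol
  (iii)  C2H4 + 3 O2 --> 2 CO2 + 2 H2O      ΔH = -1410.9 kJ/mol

ΔH = -2624.3 kJ/mol

(i) reversed: +393.5 kJ/mol
(ii) × 2: (2)·(-98.0) = -196.0 kJ/mol
(iii) × 2: (2)·(-1410.9) = -2821.8 kJ/mol
ΔH = (-1)·(-393.5) + (2)·(-98.0) + (2)·(-1410.9) = -2624.3 kJ/mol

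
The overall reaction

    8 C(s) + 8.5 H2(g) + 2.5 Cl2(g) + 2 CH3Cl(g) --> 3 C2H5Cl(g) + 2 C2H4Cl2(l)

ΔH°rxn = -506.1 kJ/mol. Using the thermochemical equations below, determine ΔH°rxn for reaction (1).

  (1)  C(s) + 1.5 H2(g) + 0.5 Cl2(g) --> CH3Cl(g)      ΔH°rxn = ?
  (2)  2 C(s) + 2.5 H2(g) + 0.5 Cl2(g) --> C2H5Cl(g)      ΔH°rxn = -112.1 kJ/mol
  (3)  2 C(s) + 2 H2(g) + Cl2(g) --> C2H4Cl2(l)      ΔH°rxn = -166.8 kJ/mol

ΔH°rxn = -81.9 kJ/mol

(1) reversed and × 2: contributes −2·x
(2) × 3: (3)·(-112.1) = -336.3 kJ/mol
(3) × 2: (2)·(-166.8) = -333.6 kJ/mol
-506.1 = (-336.3) + (-333.6) − 2·x
x = (-506.1 − (-669.9)) / (-2) = -81.9 kJ/mol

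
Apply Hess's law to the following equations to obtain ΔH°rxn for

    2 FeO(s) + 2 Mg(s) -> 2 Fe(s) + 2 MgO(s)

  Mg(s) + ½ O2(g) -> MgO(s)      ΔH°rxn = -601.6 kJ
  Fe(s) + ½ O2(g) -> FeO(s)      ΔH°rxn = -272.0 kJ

equation 1 × 2: (2)·(-601.6) = -1203.2 kJ
equation 2 reversed and × 2: (-2)·(-272.0) = +544.0 kJ
ΔH°rxn = (-1203.2) + (+544.0) = -659.2 kJ

ΔH°rxn = -659.2 kJ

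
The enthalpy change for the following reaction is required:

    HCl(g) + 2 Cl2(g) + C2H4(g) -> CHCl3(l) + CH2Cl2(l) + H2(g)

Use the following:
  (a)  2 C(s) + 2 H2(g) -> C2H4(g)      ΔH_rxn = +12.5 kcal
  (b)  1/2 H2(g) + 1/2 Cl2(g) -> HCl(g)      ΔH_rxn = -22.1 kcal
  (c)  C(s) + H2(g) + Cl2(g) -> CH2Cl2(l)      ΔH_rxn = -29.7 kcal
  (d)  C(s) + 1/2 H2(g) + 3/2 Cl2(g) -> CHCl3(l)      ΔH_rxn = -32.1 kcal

(a) reversed: -12.5 kcal
(b) reversed: +22.1 kcal
(c) as written: -29.7 kcal
(d) as written: -32.1 kcal
Summing the manipulated equations, ΔH_rxn = (-12.5) + (+22.1) + (-29.7) + (-32.1) = -52.2 kcal

ΔH_rxn = -52.2 kcal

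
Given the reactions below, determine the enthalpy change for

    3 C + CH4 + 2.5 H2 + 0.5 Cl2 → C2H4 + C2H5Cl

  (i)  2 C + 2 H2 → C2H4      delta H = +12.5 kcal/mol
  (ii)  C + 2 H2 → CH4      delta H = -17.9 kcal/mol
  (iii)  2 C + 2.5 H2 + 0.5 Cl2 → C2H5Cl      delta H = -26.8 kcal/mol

delta H = 3.6 kcal/mol

(i) as written (C2H4 already on the product side): +12.5 kcal/mol
(ii) reversed (CH4 must end up as a reactant): +17.9 kcal/mol
(iii) as written (C2H5Cl already on the product side): -26.8 kcal/mol
Summing the manipulated equations, delta H = (1)·(+12.5) + (-1)·(-17.9) + (1)·(-26.8) = 3.6 kcal/mol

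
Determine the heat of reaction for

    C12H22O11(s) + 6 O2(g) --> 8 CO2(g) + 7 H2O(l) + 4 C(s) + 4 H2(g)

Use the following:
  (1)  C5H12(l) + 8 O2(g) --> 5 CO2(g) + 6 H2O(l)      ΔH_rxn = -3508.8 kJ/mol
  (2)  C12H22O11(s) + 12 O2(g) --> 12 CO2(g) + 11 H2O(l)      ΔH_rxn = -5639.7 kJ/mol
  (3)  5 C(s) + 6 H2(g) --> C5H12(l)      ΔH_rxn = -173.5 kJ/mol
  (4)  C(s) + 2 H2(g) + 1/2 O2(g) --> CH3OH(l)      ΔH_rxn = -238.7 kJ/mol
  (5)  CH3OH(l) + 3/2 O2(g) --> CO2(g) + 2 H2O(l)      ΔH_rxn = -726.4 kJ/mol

(1) reversed: +3508.8 kJ/mol
(2) as written: -5639.7 kJ/mol
(3) reversed: +173.5 kJ/mol
(4) as written: -238.7 kJ/mol
(5) as written: -726.4 kJ/mol
ΔH_rxn = (-1)·(-3508.8) + (1)·(-5639.7) + (-1)·(-173.5) + (1)·(-238.7) + (1)·(-726.4) = -2922.5 kJ/mol

ΔH_rxn = -2922.5 kJ/mol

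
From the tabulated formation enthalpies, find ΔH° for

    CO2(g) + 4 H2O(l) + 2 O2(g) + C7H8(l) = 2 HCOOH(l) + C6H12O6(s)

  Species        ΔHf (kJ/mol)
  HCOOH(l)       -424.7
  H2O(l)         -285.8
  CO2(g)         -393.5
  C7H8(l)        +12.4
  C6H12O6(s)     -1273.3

Products: 2·(-424.7) + 1·(-1273.3) = -2122.7
Reactants: 1·(-393.5) + 4·(-285.8) + 2·(+0.0) + 1·(+12.4) = -1524.3
ΔH° = (-2122.7) − (-1524.3) = -598.4 kJ/mol

ΔH° = -598.4 kJ/mol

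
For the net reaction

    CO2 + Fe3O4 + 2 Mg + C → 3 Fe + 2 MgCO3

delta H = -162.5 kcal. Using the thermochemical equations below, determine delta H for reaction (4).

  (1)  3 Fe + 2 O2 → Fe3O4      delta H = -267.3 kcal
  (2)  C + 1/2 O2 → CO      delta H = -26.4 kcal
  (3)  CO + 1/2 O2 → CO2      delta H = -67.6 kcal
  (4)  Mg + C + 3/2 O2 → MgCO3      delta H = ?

delta H = -261.9 kcal

(1) reversed (Fe3O4 must end up as a reactant): +267.3 kcal
(2) reversed: +26.4 kcal
(3) reversed (reverse to put CO2 on the reactant side): +67.6 kcal
(4) × 2 (×2 to match 2 MgCO3 in the target): contributes 2·x
-162.5 = (+267.3) + (+26.4) + (+67.6) + 2·x
x = (-162.5 − (+361.3)) / (2) = -261.9 kcal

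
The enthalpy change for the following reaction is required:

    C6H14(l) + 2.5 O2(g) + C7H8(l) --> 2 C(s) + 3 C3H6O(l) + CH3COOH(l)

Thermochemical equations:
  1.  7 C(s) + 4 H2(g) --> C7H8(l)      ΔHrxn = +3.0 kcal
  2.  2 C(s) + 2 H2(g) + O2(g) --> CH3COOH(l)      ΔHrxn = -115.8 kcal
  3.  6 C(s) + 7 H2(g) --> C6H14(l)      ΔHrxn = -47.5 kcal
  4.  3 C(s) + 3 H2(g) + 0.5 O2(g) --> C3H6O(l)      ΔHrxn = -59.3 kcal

ΔHrxn = -249.2 kcal

eq. 1 reversed: -3.0 kcal
eq. 2 as written: -115.8 kcal
eq. 3 reversed: +47.5 kcal
eq. 4 × 3: (3)·(-59.3) = -177.9 kcal
By Hess's law, ΔHrxn = (-1)·(+3.0) + (1)·(-115.8) + (-1)·(-47.5) + (3)·(-59.3) = -249.2 kcal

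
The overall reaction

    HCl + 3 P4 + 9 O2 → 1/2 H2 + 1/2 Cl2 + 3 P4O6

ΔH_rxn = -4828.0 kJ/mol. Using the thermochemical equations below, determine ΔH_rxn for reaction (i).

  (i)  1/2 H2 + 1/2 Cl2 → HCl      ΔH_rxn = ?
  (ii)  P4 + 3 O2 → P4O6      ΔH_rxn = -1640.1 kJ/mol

ΔH_rxn = -92.3 kJ/mol

(i) reversed (HCl must end up as a reactant): contributes −x
(ii) × 3 (scale by 3 for the 3 P4O6): (3)·(-1640.1) = -4920.3 kJ/mol
-4828.0 = (-4920.3) − x
x = (-4828.0 − (-4920.3)) / (-1) = -92.3 kJ/mol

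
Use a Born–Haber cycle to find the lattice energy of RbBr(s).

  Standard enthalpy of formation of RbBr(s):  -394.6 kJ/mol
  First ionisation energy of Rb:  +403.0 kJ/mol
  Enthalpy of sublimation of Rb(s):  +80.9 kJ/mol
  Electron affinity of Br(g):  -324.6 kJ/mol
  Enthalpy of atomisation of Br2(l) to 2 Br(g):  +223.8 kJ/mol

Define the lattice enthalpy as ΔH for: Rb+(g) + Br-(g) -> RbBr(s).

ΔHf° = 1·ΔHsub + 1·(ΣIE) + 1/2·D(Br2) + 1·EA + U
-394.6 = 1·(+80.9) + 1·(+403.0) + 1/2·(+223.8) + 1·(-324.6) + U
U = -394.6 − (+271.2) = -665.8 kJ/mol

U = -665.8 kJ/mol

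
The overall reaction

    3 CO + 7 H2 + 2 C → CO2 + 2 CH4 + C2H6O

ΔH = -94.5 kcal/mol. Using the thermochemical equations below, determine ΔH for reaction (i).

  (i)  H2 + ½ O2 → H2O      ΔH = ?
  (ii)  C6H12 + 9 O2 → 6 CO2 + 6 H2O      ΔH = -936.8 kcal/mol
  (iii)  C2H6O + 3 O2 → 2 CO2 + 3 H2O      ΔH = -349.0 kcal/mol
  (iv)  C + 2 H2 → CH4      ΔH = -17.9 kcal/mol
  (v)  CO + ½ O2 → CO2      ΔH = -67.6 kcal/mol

(i) × 3: contributes 3·x
(ii): not needed (C6H12 appears nowhere else).
(iii) reversed (reverse to put C2H6O on the product side): +349.0 kcal/mol
(iv) × 2 (×2 to match 2 CH4 in the target): (2)·(-17.9) = -35.8 kcal/mol
(v) × 3 (scale by 3 for the 3 CO): (3)·(-67.6) = -202.8 kcal/mol
-94.5 = (+349.0) + (-35.8) + (-202.8) + 3·x
x = (-94.5 − (+110.4)) / (3) = -68.3 kcal/mol

ΔH = -68.3 kcal/mol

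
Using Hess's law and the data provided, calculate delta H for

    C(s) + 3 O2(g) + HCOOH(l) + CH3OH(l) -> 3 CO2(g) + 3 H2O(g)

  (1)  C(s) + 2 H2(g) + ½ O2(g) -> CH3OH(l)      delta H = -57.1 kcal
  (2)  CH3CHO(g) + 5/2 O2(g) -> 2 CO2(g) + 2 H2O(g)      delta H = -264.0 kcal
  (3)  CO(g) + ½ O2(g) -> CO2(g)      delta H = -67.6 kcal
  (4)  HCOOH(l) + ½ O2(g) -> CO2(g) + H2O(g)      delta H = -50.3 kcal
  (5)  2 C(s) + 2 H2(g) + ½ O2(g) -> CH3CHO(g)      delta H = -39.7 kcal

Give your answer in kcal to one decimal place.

delta H = -296.9 kcal

(1) reversed: +57.1 kcal
(2) as written: -264.0 kcal
(3): not needed.
(4) as written: -50.3 kcal
(5) as written: -39.7 kcal
Combining the equations, delta H = (+57.1) + (-264.0) + (-50.3) + (-39.7) = -296.9 kcal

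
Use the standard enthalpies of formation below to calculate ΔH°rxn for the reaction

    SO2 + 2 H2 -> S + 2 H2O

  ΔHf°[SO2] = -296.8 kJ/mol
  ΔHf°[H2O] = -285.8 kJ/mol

Products: 1·(+0.0) + 2·(-285.8) = -571.6
Reactants: 1·(-296.8) + 2·(+0.0) = -296.8
ΔH°rxn = (-571.6) − (-296.8) = -274.8 kJ/mol

ΔH°rxn = -274.8 kJ/mol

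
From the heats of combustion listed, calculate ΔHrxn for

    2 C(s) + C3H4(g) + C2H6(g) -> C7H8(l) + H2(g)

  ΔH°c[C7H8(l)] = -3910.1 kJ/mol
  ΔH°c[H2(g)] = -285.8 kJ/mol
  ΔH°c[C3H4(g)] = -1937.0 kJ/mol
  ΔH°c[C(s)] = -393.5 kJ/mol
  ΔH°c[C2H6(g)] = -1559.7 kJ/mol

Using ΔH = Σ nΔHc°(reactants) − Σ nΔHc°(products):
= [2·(-393.5) + 1·(-1937.0) + 1·(-1559.7)] − [1·(-3910.1) + 1·(-285.8)]
= -87.8 kJ/mol

ΔHrxn = -87.8 kJ/mol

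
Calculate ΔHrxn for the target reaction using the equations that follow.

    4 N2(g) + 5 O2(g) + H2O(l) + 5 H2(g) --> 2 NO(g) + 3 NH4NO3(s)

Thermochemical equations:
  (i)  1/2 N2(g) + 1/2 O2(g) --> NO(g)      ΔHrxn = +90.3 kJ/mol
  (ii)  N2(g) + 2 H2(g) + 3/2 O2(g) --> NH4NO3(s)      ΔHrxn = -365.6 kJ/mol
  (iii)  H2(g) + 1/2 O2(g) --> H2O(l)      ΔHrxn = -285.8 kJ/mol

(i) × 2 (×2 to match 2 NO(g) in the target): (2)·(+90.3) = +180.6 kJ/mol
(ii) × 3 (scale by 3 for the 3 NH4NO3(s)): (3)·(-365.6) = -1096.8 kJ/mol
(iii) reversed (reverse to put H2O(l) on the reactant side): +285.8 kJ/mol
Summing the manipulated equations, ΔHrxn = (+180.6) + (-1096.8) + (+285.8) = -630.4 kJ/mol

ΔHrxn = -630.4 kJ/mol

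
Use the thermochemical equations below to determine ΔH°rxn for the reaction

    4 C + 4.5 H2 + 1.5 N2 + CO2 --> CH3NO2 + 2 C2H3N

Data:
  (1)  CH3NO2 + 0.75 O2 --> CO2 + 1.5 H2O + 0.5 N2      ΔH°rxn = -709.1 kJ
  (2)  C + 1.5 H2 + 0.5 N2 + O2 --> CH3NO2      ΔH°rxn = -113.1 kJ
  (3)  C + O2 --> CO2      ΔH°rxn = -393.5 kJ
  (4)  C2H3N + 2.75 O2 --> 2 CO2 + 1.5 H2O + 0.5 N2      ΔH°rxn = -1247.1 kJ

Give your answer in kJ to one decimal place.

(1) × 2: (2)·(-709.1) = -1418.2 kJ
(2) × 3: (3)·(-113.1) = -339.3 kJ
(3) as written: -393.5 kJ
(4) reversed and × 2: (-2)·(-1247.1) = +2494.2 kJ
ΔH°rxn = (2)·(-709.1) + (3)·(-113.1) + (1)·(-393.5) + (-2)·(-1247.1) = 343.2 kJ

ΔH°rxn = 343.2 kJ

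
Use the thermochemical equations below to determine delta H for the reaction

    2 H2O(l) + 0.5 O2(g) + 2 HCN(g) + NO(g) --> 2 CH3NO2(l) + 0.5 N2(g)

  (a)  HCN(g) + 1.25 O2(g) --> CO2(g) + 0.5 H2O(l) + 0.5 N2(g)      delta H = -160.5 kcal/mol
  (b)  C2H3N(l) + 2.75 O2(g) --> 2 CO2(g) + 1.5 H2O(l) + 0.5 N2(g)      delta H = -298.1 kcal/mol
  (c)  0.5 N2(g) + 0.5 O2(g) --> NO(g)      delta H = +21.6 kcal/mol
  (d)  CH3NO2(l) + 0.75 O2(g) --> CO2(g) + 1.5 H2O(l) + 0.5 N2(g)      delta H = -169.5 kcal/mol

(a) × 2 (scale by 2 for the 2 HCN(g)): (2)·(-160.5) = -321.0 kcal/mol
(b): not needed (C2H3N(l) appears nowhere else).
(c) reversed (NO(g) must end up as a reactant): -21.6 kcal/mol
(d) reversed and × 2 (CH3NO2(l) must end up as a product; ×2 to match 2 CH3NO2(l) in the target): (-2)·(-169.5) = +339.0 kcal/mol
Summing the manipulated equations, delta H = (-321.0) + (-21.6) + (+339.0) = -3.6 kcal/mol

delta H = -3.6 kcal/mol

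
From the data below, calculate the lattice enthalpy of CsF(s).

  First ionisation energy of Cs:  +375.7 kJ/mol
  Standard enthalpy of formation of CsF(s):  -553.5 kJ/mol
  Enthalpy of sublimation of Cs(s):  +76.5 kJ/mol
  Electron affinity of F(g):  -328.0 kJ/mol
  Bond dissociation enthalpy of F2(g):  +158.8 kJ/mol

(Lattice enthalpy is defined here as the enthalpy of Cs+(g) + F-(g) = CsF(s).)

U = -757.1 kJ/mol

ΔHf° = 1·ΔHsub + 1·(ΣIE) + 1/2·D(F2) + 1·EA + U
-553.5 = 1·(+76.5) + 1·(+375.7) + 1/2·(+158.8) + 1·(-328.0) + U
U = -553.5 − (+203.6) = -757.1 kJ/mol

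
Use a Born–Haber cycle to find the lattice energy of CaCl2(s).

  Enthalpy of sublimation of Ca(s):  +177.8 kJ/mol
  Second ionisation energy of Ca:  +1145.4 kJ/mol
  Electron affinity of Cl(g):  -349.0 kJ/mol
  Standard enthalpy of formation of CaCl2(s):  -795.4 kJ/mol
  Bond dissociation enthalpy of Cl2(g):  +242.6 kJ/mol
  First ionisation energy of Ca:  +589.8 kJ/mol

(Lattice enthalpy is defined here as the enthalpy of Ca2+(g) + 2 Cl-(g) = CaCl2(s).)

ΔHf° = 1·ΔHsub + 1·(ΣIE) + 1·D(Cl2) + 2·EA + U
-795.4 = 1·(+177.8) + 1·(+1735.2) + 1·(+242.6) + 2·(-349.0) + U
U = -795.4 − (+1457.6) = -2253.0 kJ/mol

U = -2253.0 kJ/mol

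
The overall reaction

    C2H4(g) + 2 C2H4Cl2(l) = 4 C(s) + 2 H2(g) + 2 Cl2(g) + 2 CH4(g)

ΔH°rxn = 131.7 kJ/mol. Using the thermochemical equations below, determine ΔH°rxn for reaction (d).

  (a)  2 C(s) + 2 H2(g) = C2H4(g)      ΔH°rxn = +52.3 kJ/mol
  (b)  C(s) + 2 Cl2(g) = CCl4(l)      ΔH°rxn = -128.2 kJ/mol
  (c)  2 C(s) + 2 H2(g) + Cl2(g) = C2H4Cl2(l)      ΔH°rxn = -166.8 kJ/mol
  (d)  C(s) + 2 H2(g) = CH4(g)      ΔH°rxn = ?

ΔH°rxn = -74.8 kJ/mol

(a) reversed (reverse to put C2H4(g) on the reactant side): -52.3 kJ/mol
(b): not needed (CCl4(l) appears nowhere else).
(c) reversed and × 2 (C2H4Cl2(l) must end up as a reactant; scale by 2 for the 2 C2H4Cl2(l)): (-2)·(-166.8) = +333.6 kJ/mol
(d) × 2 (×2 to match 2 CH4(g) in the target): contributes 2·x
+131.7 = (-52.3) + (+333.6) + 2·x
x = (+131.7 − (+281.3)) / (2) = -74.8 kJ/mol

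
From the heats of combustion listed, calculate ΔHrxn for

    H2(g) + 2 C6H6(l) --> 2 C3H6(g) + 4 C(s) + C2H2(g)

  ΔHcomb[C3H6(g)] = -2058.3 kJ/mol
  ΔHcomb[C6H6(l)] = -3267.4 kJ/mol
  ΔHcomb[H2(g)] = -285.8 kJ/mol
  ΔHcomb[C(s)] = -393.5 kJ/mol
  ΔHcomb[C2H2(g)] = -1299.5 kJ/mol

ΔHrxn = 169.5 kJ/mol

Using ΔH = Σ nΔHc°(reactants) − Σ nΔHc°(products):
= [1·(-285.8) + 2·(-3267.4)] − [2·(-2058.3) + 4·(-393.5) + 1·(-1299.5)]
= 169.5 kJ/mol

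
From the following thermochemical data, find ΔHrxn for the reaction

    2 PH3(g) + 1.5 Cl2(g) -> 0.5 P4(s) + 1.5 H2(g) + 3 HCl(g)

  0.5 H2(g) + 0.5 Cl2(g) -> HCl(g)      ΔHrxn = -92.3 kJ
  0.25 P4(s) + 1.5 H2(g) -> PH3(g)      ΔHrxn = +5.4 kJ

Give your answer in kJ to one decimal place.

equation 1 × 3: (3)·(-92.3) = -276.9 kJ
equation 2 reversed and × 2: (-2)·(+5.4) = -10.8 kJ
Since enthalpy is a state function, ΔHrxn = (3)·(-92.3) + (-2)·(+5.4) = -287.7 kJ

ΔHrxn = -287.7 kJ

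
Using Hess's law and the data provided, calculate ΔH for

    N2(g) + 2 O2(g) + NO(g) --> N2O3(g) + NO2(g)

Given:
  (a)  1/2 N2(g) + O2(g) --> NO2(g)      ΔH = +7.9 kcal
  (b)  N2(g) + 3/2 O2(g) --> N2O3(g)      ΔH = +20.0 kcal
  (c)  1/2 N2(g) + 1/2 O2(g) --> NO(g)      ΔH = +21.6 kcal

(a) as written: +7.9 kcal
(b) as written: +20.0 kcal
(c) reversed: -21.6 kcal
By Hess's law, ΔH = (+7.9) + (+20.0) + (-21.6) = 6.3 kcal

ΔH = 6.3 kcal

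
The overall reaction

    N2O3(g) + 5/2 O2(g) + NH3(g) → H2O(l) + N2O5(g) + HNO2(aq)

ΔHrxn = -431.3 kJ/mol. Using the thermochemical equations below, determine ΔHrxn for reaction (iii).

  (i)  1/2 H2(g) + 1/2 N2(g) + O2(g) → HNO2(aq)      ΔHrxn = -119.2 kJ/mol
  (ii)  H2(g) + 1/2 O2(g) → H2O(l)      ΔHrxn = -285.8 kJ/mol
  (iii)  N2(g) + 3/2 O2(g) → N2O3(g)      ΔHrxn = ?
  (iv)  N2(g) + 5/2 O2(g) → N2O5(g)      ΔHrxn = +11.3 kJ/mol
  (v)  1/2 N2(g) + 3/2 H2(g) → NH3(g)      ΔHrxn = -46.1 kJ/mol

(i) as written: -119.2 kJ/mol
(ii) as written: -285.8 kJ/mol
(iii) reversed: contributes −x
(iv) as written: +11.3 kJ/mol
(v) reversed: +46.1 kJ/mol
-431.3 = (-119.2) + (-285.8) + (+11.3) + (+46.1) − x
x = (-431.3 − (-347.6)) / (-1) = 83.7 kJ/mol

ΔHrxn = 83.7 kJ/mol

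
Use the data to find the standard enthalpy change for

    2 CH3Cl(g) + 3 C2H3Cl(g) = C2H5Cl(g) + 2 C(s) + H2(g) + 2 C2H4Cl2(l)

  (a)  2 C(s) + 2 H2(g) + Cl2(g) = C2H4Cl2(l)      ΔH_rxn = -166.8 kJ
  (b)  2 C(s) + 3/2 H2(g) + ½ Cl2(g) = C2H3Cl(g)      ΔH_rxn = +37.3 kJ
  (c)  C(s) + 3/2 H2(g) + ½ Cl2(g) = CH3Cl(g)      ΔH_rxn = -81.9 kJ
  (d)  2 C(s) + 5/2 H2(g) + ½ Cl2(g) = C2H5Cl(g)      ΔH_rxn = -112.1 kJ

ΔH_rxn = -393.8 kJ

(a) × 2: (2)·(-166.8) = -333.6 kJ
(b) reversed and × 3: (-3)·(+37.3) = -111.9 kJ
(c) reversed and × 2: (-2)·(-81.9) = +163.8 kJ
(d) as written: -112.1 kJ
ΔH_rxn = (2)·(-166.8) + (-3)·(+37.3) + (-2)·(-81.9) + (1)·(-112.1) = -393.8 kJ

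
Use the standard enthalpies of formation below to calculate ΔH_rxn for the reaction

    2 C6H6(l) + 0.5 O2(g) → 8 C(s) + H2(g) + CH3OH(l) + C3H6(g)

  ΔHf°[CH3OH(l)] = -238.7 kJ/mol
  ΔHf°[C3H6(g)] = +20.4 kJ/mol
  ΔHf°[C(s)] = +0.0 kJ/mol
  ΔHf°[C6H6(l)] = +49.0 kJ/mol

Products: 8·(+0.0) + 1·(+0.0) + 1·(-238.7) + 1·(+20.4) = -218.3
Reactants: 2·(+49.0) + 1/2·(+0.0) = +98.0
ΔH_rxn = (-218.3) − (+98.0) = -316.3 kJ/mol

ΔH_rxn = -316.3 kJ/mol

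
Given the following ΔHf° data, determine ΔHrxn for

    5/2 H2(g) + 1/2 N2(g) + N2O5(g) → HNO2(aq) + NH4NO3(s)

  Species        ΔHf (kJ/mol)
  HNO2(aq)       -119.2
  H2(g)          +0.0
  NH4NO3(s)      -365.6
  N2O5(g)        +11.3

ΔHrxn = -496.1 kJ/mol

Products: 1·(-119.2) + 1·(-365.6) = -484.8
Reactants: 5/2·(+0.0) + 1/2·(+0.0) + 1·(+11.3) = +11.3
ΔHrxn = (-484.8) − (+11.3) = -496.1 kJ/mol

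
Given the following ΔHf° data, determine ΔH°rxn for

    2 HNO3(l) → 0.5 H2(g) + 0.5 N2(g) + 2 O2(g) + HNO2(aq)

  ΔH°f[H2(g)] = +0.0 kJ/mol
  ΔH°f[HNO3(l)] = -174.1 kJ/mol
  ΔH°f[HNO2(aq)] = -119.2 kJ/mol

ΔH°rxn = 229.0 kJ/mol

Products: 1/2·(+0.0) + 1/2·(+0.0) + 2·(+0.0) + 1·(-119.2) = -119.2
Reactants: 2·(-174.1) = -348.2
ΔH°rxn = (-119.2) − (-348.2) = 229.0 kJ/mol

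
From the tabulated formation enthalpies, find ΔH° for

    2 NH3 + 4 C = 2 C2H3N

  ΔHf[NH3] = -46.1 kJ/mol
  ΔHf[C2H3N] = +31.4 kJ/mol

Products: 2·(+31.4) = +62.8
Reactants: 2·(-46.1) + 4·(+0.0) = -92.2
ΔH° = (+62.8) − (-92.2) = 155.0 kJ/mol

ΔH° = 155.0 kJ/mol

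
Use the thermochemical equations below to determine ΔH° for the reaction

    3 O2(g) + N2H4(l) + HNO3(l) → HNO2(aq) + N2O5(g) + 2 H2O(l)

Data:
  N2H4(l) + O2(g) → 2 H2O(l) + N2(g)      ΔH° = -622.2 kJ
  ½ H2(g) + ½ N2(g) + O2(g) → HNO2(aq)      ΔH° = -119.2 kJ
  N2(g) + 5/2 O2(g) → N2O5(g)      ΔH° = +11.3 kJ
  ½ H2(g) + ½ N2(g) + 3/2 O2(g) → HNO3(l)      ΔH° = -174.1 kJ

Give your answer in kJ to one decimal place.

ΔH° = -556.0 kJ

equation 1 as written: -622.2 kJ
equation 2 as written: -119.2 kJ
equation 3 as written: +11.3 kJ
equation 4 reversed: +174.1 kJ
Summing the manipulated equations, ΔH° = (1)·(-622.2) + (1)·(-119.2) + (1)·(+11.3) + (-1)·(-174.1) = -556.0 kJ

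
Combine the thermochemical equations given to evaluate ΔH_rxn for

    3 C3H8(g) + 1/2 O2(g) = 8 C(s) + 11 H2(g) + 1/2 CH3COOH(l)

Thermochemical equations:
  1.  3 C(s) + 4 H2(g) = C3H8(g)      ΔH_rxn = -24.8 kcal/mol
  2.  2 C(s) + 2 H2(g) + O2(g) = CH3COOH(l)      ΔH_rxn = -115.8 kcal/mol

ΔH_rxn = 16.5 kcal/mol

eq. 1 reversed and × 3: (-3)·(-24.8) = +74.4 kcal/mol
eq. 2 × 1/2: (1/2)·(-115.8) = -57.9 kcal/mol
Summing the manipulated equations, ΔH_rxn = (+74.4) + (-57.9) = 16.5 kcal/mol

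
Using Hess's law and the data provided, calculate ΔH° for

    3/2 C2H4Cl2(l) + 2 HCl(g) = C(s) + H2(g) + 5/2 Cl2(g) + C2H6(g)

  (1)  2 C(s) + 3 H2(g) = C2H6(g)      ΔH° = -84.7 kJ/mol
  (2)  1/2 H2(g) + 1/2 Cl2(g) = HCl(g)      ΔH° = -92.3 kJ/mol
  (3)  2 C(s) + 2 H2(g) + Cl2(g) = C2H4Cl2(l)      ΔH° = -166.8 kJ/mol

ΔH° = 350.1 kJ/mol

(1) as written (C2H6(g) already on the product side): -84.7 kJ/mol
(2) reversed and × 2 (reverse to put HCl(g) on the reactant side; scale by 2 for the 2 HCl(g)): (-2)·(-92.3) = +184.6 kJ/mol
(3) reversed and × 3/2 (C2H4Cl2(l) must end up as a reactant; ×3/2 to match 3/2 C2H4Cl2(l) in the target): (-3/2)·(-166.8) = +250.2 kJ/mol
Combining the equations, ΔH° = (1)·(-84.7) + (-2)·(-92.3) + (-3/2)·(-166.8) = 350.1 kJ/mol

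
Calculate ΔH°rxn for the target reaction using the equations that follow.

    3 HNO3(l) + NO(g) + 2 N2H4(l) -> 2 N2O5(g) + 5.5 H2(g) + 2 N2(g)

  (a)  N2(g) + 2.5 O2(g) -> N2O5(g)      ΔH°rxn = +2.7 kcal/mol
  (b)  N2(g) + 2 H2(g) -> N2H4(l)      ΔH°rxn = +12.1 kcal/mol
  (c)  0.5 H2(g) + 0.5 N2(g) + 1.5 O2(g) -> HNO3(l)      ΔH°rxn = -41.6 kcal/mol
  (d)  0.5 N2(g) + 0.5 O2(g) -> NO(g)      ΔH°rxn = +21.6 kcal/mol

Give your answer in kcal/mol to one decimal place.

(a) × 2 (×2 to match 2 N2O5(g) in the target): (2)·(+2.7) = +5.4 kcal/mol
(b) reversed and × 2 (N2H4(l) must end up as a reactant; ×2 to match 2 N2H4(l) in the target): (-2)·(+12.1) = -24.2 kcal/mol
(c) reversed and × 3 (reverse to put HNO3(l) on the reactant side; scale by 3 for the 3 HNO3(l)): (-3)·(-41.6) = +124.8 kcal/mol
(d) reversed (reverse to put NO(g) on the reactant side): -21.6 kcal/mol
Summing the manipulated equations, ΔH°rxn = (+5.4) + (-24.2) + (+124.8) + (-21.6) = 84.4 kcal/mol

ΔH°rxn = 84.4 kcal/mol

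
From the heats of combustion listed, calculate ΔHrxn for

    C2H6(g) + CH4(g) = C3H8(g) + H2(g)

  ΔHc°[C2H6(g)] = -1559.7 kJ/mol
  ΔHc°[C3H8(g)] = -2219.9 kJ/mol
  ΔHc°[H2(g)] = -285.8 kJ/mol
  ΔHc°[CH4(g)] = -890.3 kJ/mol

Using ΔH = Σ nΔHc°(reactants) − Σ nΔHc°(products):
= [1·(-1559.7) + 1·(-890.3)] − [1·(-2219.9) + 1·(-285.8)]
= 55.7 kJ/mol

ΔHrxn = 55.7 kJ/mol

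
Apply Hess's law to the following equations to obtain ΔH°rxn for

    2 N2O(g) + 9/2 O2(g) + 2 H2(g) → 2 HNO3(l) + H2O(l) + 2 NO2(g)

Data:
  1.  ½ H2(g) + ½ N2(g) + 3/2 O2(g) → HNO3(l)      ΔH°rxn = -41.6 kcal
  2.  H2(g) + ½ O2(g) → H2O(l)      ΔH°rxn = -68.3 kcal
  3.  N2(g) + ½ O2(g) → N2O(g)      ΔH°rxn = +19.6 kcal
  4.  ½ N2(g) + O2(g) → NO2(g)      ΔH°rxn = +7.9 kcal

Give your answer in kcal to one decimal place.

ΔH°rxn = -174.9 kcal

eq. 1 × 2: (2)·(-41.6) = -83.2 kcal
eq. 2 as written: -68.3 kcal
eq. 3 reversed and × 2: (-2)·(+19.6) = -39.2 kcal
eq. 4 × 2: (2)·(+7.9) = +15.8 kcal
Since enthalpy is a state function, ΔH°rxn = (2)·(-41.6) + (1)·(-68.3) + (-2)·(+19.6) + (2)·(+7.9) = -174.9 kcal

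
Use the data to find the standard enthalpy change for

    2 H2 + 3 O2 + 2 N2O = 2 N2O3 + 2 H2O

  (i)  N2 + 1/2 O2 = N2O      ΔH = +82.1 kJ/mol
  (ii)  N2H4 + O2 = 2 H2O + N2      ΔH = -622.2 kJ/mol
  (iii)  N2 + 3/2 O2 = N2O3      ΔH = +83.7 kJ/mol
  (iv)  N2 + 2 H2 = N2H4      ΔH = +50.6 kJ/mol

ΔH = -568.4 kJ/mol

(i) reversed and × 2: (-2)·(+82.1) = -164.2 kJ/mol
(ii) as written: -622.2 kJ/mol
(iii) × 2: (2)·(+83.7) = +167.4 kJ/mol
(iv) as written: +50.6 kJ/mol
ΔH = (-164.2) + (-622.2) + (+167.4) + (+50.6) = -568.4 kJ/mol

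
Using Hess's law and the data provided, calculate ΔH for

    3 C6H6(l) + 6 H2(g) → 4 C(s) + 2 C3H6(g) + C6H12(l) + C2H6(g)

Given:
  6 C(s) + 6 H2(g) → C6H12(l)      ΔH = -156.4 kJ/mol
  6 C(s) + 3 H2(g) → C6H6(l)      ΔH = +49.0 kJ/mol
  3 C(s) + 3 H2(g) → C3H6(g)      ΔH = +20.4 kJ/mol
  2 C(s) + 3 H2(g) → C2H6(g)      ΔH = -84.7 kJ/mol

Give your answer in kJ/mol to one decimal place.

ΔH = -347.3 kJ/mol

equation 1 as written (C6H12(l) already on the product side): -156.4 kJ/mol
equation 2 reversed and × 3 (reverse to put C6H6(l) on the reactant side; scale by 3 for the 3 C6H6(l)): (-3)·(+49.0) = -147.0 kJ/mol
equation 3 × 2 (×2 to match 2 C3H6(g) in the target): (2)·(+20.4) = +40.8 kJ/mol
equation 4 as written (C2H6(g) already on the product side): -84.7 kJ/mol
By Hess's law, ΔH = (-156.4) + (-147.0) + (+40.8) + (-84.7) = -347.3 kJ/mol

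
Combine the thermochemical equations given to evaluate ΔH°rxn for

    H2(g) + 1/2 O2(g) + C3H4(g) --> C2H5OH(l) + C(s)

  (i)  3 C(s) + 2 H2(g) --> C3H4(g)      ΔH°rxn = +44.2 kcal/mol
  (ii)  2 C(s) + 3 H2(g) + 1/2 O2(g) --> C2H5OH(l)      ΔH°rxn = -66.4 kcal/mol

(i) reversed (C3H4(g) must end up as a reactant): -44.2 kcal/mol
(ii) as written (C2H5OH(l) already on the product side): -66.4 kcal/mol
Since enthalpy is a state function, ΔH°rxn = (-1)·(+44.2) + (1)·(-66.4) = -110.6 kcal/mol

ΔH°rxn = -110.6 kcal/mol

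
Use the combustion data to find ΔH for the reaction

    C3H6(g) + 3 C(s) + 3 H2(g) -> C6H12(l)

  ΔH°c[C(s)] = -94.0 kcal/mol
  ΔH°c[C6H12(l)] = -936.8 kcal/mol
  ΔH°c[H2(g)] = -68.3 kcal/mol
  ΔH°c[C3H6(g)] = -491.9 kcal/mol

ΔH = -42.0 kcal/mol

With combustion enthalpies, reactants minus products:
= [1·(-491.9) + 3·(-94.0) + 3·(-68.3)] − [1·(-936.8)]
= -42.0 kcal/mol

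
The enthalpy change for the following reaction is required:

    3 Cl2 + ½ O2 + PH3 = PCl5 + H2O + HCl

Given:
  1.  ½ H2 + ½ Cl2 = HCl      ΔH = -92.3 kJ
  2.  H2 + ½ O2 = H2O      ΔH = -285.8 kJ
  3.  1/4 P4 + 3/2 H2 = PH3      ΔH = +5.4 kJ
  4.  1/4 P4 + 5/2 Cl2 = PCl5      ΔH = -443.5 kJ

eq. 1 as written: -92.3 kJ
eq. 2 as written: -285.8 kJ
eq. 3 reversed: -5.4 kJ
eq. 4 as written: -443.5 kJ
ΔH = (-92.3) + (-285.8) + (-5.4) + (-443.5) = -827.0 kJ

ΔH = -827.0 kJ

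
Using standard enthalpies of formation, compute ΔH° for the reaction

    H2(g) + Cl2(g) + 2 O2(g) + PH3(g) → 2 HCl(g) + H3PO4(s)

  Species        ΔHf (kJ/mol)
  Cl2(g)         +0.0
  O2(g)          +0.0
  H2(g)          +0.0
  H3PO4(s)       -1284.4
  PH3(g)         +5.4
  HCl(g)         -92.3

ΔH°rxn = Σ nΔHf°(products) − Σ nΔHf°(reactants).
Products: 2·(-92.3) + 1·(-1284.4) = -1469.0
Reactants: 1·(+0.0) + 1·(+0.0) + 2·(+0.0) + 1·(+5.4) = +5.4
ΔH° = (-1469.0) − (+5.4) = -1474.4 kJ/mol

ΔH° = -1474.4 kJ/mol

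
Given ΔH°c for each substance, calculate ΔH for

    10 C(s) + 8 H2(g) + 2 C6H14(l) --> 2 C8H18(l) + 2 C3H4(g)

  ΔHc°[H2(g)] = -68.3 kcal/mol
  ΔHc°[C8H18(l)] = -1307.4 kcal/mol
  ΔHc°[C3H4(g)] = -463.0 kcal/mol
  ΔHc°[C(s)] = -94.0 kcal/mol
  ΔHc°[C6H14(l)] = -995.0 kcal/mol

ΔH = 64.4 kcal/mol

With combustion enthalpies, reactants minus products:
= [10·(-94.0) + 8·(-68.3) + 2·(-995.0)] − [2·(-1307.4) + 2·(-463.0)]
= 64.4 kcal/mol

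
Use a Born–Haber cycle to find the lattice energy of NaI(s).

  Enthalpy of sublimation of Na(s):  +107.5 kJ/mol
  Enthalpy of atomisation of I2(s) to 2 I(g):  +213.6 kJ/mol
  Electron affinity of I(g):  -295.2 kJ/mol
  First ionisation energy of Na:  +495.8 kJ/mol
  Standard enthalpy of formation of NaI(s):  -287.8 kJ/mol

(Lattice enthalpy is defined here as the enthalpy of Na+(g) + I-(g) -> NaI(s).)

ΔHf° = 1·ΔHsub + 1·(ΣIE) + 1/2·D(I2) + 1·EA + U
-287.8 = 1·(+107.5) + 1·(+495.8) + 1/2·(+213.6) + 1·(-295.2) + U
U = -287.8 − (+414.9) = -702.7 kJ/mol

U = -702.7 kJ/mol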